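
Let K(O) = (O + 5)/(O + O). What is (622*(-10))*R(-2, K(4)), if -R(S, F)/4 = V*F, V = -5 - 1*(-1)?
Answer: -111960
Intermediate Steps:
V = -4 (V = -5 + 1 = -4)
K(O) = (5 + O)/(2*O) (K(O) = (5 + O)/((2*O)) = (5 + O)*(1/(2*O)) = (5 + O)/(2*O))
R(S, F) = 16*F (R(S, F) = -(-16)*F = 16*F)
(622*(-10))*R(-2, K(4)) = (622*(-10))*(16*((1/2)*(5 + 4)/4)) = -99520*(1/2)*(1/4)*9 = -99520*9/8 = -6220*18 = -111960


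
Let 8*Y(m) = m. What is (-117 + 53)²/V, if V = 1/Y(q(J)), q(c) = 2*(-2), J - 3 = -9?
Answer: -2048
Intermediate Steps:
J = -6 (J = 3 - 9 = -6)
q(c) = -4
Y(m) = m/8
V = -2 (V = 1/((⅛)*(-4)) = 1/(-½) = -2)
(-117 + 53)²/V = (-117 + 53)²/(-2) = (-64)²*(-½) = 4096*(-½) = -2048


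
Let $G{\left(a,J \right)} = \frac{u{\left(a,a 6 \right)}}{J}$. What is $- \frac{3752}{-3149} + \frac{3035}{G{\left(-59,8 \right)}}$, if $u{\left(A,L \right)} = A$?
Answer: $- \frac{1137856}{2773} \approx -410.33$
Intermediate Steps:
$G{\left(a,J \right)} = \frac{a}{J}$
$- \frac{3752}{-3149} + \frac{3035}{G{\left(-59,8 \right)}} = - \frac{3752}{-3149} + \frac{3035}{\left(-59\right) \frac{1}{8}} = \left(-3752\right) \left(- \frac{1}{3149}\right) + \frac{3035}{\left(-59\right) \frac{1}{8}} = \frac{56}{47} + \frac{3035}{- \frac{59}{8}} = \frac{56}{47} + 3035 \left(- \frac{8}{59}\right) = \frac{56}{47} - \frac{24280}{59} = - \frac{1137856}{2773}$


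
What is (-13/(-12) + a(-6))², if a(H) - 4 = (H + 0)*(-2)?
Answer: 42025/144 ≈ 291.84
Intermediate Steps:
a(H) = 4 - 2*H (a(H) = 4 + (H + 0)*(-2) = 4 + H*(-2) = 4 - 2*H)
(-13/(-12) + a(-6))² = (-13/(-12) + (4 - 2*(-6)))² = (-13*(-1/12) + (4 + 12))² = (13/12 + 16)² = (205/12)² = 42025/144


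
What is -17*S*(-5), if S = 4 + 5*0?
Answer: 340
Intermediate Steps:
S = 4 (S = 4 + 0 = 4)
-17*S*(-5) = -17*4*(-5) = -68*(-5) = 340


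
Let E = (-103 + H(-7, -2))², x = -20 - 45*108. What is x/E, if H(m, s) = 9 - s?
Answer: -305/529 ≈ -0.57656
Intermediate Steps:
x = -4880 (x = -20 - 4860 = -4880)
E = 8464 (E = (-103 + (9 - 1*(-2)))² = (-103 + (9 + 2))² = (-103 + 11)² = (-92)² = 8464)
x/E = -4880/8464 = -4880*1/8464 = -305/529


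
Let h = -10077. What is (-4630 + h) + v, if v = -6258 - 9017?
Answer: -29982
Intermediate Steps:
v = -15275
(-4630 + h) + v = (-4630 - 10077) - 15275 = -14707 - 15275 = -29982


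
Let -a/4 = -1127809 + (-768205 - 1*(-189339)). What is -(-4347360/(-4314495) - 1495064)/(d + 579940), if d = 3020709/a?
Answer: 2935682071491869600/1138761890441525797 ≈ 2.5780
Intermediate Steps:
a = 6826700 (a = -4*(-1127809 + (-768205 - 1*(-189339))) = -4*(-1127809 + (-768205 + 189339)) = -4*(-1127809 - 578866) = -4*(-1706675) = 6826700)
d = 3020709/6826700 ≈ 0.44248
-(-4347360/(-4314495) - 1495064)/(d + 579940) = -(-4347360/(-4314495) - 1495064)/(3020709/6826700 + 579940) = -(-4347360*(-1/4314495) - 1495064)/3959079418709/6826700 = -(289824/287633 - 1495064)*6826700/3959079418709 = -(-430029453688)*6826700/(287633*3959079418709) = -1*(-2935682071491869600/1138761890441525797) = 2935682071491869600/1138761890441525797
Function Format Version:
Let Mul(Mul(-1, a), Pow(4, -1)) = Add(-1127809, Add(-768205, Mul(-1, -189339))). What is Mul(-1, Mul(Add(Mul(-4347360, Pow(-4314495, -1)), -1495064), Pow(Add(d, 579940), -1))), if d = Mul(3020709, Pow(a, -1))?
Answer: Rational(2935682071491869600, 1138761890441525797) ≈ 2.5780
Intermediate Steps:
a = 6826700 (a = Mul(-4, Add(-1127809, Add(-768205, Mul(-1, -189339)))) = Mul(-4, Add(-1127809, Add(-768205, 189339))) = Mul(-4, Add(-1127809, -578866)) = Mul(-4, -1706675) = 6826700)
d = Rational(3020709, 6826700) (d = Mul(3020709, Pow(6826700, -1)) = Mul(3020709, Rational(1, 6826700)) = Rational(3020709, 6826700) ≈ 0.44248)
Mul(-1, Mul(Add(Mul(-4347360, Pow(-4314495, -1)), -1495064), Pow(Add(d, 579940), -1))) = Mul(-1, Mul(Add(Mul(-4347360, Pow(-4314495, -1)), -1495064), Pow(Add(Rational(3020709, 6826700), 579940), -1))) = Mul(-1, Mul(Add(Mul(-4347360, Rational(-1, 4314495)), -1495064), Pow(Rational(3959079418709, 6826700), -1))) = Mul(-1, Mul(Add(Rational(289824, 287633), -1495064), Rational(6826700, 3959079418709))) = Mul(-1, Mul(Rational(-430029453688, 287633), Rational(6826700, 3959079418709))) = Mul(-1, Rational(-2935682071491869600, 1138761890441525797)) = Rational(2935682071491869600, 1138761890441525797)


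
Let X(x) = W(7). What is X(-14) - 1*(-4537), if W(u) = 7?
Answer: 4544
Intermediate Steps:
X(x) = 7
X(-14) - 1*(-4537) = 7 - 1*(-4537) = 7 + 4537 = 4544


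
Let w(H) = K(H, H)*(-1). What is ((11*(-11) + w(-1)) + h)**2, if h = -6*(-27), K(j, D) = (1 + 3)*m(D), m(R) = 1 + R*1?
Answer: 1681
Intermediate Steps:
m(R) = 1 + R
K(j, D) = 4 + 4*D (K(j, D) = (1 + 3)*(1 + D) = 4*(1 + D) = 4 + 4*D)
w(H) = -4 - 4*H (w(H) = (4 + 4*H)*(-1) = -4 - 4*H)
h = 162
((11*(-11) + w(-1)) + h)**2 = ((11*(-11) + (-4 - 4*(-1))) + 162)**2 = ((-121 + (-4 + 4)) + 162)**2 = ((-121 + 0) + 162)**2 = (-121 + 162)**2 = 41**2 = 1681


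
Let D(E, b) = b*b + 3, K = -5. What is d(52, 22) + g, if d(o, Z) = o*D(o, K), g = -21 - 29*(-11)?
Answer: 1754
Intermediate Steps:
g = 298 (g = -21 + 319 = 298)
D(E, b) = 3 + b² (D(E, b) = b² + 3 = 3 + b²)
d(o, Z) = 28*o (d(o, Z) = o*(3 + (-5)²) = o*(3 + 25) = o*28 = 28*o)
d(52, 22) + g = 28*52 + 298 = 1456 + 298 = 1754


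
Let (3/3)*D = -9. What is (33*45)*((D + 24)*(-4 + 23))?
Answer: 423225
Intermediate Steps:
D = -9
(33*45)*((D + 24)*(-4 + 23)) = (33*45)*((-9 + 24)*(-4 + 23)) = 1485*(15*19) = 1485*285 = 423225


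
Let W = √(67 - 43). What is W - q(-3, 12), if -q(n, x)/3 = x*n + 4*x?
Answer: 36 + 2*√6 ≈ 40.899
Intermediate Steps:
q(n, x) = -12*x - 3*n*x (q(n, x) = -3*(x*n + 4*x) = -3*(n*x + 4*x) = -3*(4*x + n*x) = -12*x - 3*n*x)
W = 2*√6 (W = √24 = 2*√6 ≈ 4.8990)
W - q(-3, 12) = 2*√6 - (-3)*12*(4 - 3) = 2*√6 - (-3)*12 = 2*√6 - 1*(-36) = 2*√6 + 36 = 36 + 2*√6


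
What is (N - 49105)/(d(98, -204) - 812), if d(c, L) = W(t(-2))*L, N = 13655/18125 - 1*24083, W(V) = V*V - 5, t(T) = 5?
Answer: 265303769/17733500 ≈ 14.961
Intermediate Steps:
W(V) = -5 + V² (W(V) = V² - 5 = -5 + V²)
N = -87298144/3625 (N = 13655*(1/18125) - 24083 = 2731/3625 - 24083 = -87298144/3625 ≈ -24082.)
d(c, L) = 20*L (d(c, L) = (-5 + 5²)*L = (-5 + 25)*L = 20*L)
(N - 49105)/(d(98, -204) - 812) = (-87298144/3625 - 49105)/(20*(-204) - 812) = -265303769/(3625*(-4080 - 812)) = -265303769/3625/(-4892) = -265303769/3625*(-1/4892) = 265303769/17733500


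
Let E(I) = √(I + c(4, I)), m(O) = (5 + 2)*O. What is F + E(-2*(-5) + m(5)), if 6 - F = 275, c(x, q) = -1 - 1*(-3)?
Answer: -269 + √47 ≈ -262.14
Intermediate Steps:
m(O) = 7*O
c(x, q) = 2 (c(x, q) = -1 + 3 = 2)
E(I) = √(2 + I) (E(I) = √(I + 2) = √(2 + I))
F = -269 (F = 6 - 1*275 = 6 - 275 = -269)
F + E(-2*(-5) + m(5)) = -269 + √(2 + (-2*(-5) + 7*5)) = -269 + √(2 + (10 + 35)) = -269 + √(2 + 45) = -269 + √47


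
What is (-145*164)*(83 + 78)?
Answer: -3828580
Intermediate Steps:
(-145*164)*(83 + 78) = -23780*161 = -3828580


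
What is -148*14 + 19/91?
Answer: -188533/91 ≈ -2071.8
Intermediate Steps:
-148*14 + 19/91 = -2072 + 19*(1/91) = -2072 + 19/91 = -188533/91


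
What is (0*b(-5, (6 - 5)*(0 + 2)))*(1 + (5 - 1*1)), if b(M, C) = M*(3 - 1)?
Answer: 0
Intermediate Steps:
b(M, C) = 2*M (b(M, C) = M*2 = 2*M)
(0*b(-5, (6 - 5)*(0 + 2)))*(1 + (5 - 1*1)) = (0*(2*(-5)))*(1 + (5 - 1*1)) = (0*(-10))*(1 + (5 - 1)) = 0*(1 + 4) = 0*5 = 0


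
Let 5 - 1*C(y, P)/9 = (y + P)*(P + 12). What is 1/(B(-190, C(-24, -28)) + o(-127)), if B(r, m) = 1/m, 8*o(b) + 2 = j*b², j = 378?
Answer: 7443/5672273084 ≈ 1.3122e-6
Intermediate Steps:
o(b) = -¼ + 189*b²/4 (o(b) = -¼ + (378*b²)/8 = -¼ + 189*b²/4)
C(y, P) = 45 - 9*(12 + P)*(P + y) (C(y, P) = 45 - 9*(y + P)*(P + 12) = 45 - 9*(P + y)*(12 + P) = 45 - 9*(12 + P)*(P + y))
1/(B(-190, C(-24, -28)) + o(-127)) = 1/(1/(45 - 108*(-28) - 108*(-24) - 9*(-28)² - 9*(-28)*(-24)) + (-¼ + (189/4)*(-127)²)) = 1/(1/(45 + 3024 + 2592 - 9*784 - 6048) + (-¼ + (189/4)*16129)) = 1/(1/(45 + 3024 + 2592 - 7056 - 6048) + (-¼ + 3048381/4)) = 1/(1/(-7443) + 762095) = 1/(-1/7443 + 762095) = 1/(5672273084/7443) = 7443/5672273084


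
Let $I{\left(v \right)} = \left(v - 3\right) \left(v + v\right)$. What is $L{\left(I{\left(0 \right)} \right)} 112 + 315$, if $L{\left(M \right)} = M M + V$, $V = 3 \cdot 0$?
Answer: $315$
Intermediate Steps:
$V = 0$
$I{\left(v \right)} = 2 v \left(-3 + v\right)$ ($I{\left(v \right)} = \left(-3 + v\right) 2 v = 2 v \left(-3 + v\right)$)
$L{\left(M \right)} = M^{2}$ ($L{\left(M \right)} = M M + 0 = M^{2} + 0 = M^{2}$)
$L{\left(I{\left(0 \right)} \right)} 112 + 315 = \left(2 \cdot 0 \left(-3 + 0\right)\right)^{2} \cdot 112 + 315 = \left(2 \cdot 0 \left(-3\right)\right)^{2} \cdot 112 + 315 = 0^{2} \cdot 112 + 315 = 0 \cdot 112 + 315 = 0 + 315 = 315$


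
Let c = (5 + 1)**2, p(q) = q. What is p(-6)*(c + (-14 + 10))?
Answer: -192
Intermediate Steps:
c = 36 (c = 6**2 = 36)
p(-6)*(c + (-14 + 10)) = -6*(36 + (-14 + 10)) = -6*(36 - 4) = -6*32 = -192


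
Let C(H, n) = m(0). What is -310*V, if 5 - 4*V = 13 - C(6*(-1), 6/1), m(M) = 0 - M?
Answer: 620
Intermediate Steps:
m(M) = -M
C(H, n) = 0 (C(H, n) = -1*0 = 0)
V = -2 (V = 5/4 - (13 - 1*0)/4 = 5/4 - (13 + 0)/4 = 5/4 - ¼*13 = 5/4 - 13/4 = -2)
-310*V = -310*(-2) = 620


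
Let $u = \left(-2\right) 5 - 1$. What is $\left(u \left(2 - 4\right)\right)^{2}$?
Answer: $484$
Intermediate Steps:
$u = -11$ ($u = -10 - 1 = -11$)
$\left(u \left(2 - 4\right)\right)^{2} = \left(- 11 \left(2 - 4\right)\right)^{2} = \left(\left(-11\right) \left(-2\right)\right)^{2} = 22^{2} = 484$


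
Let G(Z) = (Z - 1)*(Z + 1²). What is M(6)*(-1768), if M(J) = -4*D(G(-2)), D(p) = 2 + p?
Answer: 35360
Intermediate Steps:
G(Z) = (1 + Z)*(-1 + Z) (G(Z) = (-1 + Z)*(Z + 1) = (-1 + Z)*(1 + Z) = (1 + Z)*(-1 + Z))
M(J) = -20 (M(J) = -4*(2 + (-1 + (-2)²)) = -4*(2 + (-1 + 4)) = -4*(2 + 3) = -4*5 = -20)
M(6)*(-1768) = -20*(-1768) = 35360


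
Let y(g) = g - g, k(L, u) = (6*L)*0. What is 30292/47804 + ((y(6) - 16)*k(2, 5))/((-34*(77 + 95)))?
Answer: 7573/11951 ≈ 0.63367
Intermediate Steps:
k(L, u) = 0
y(g) = 0
30292/47804 + ((y(6) - 16)*k(2, 5))/((-34*(77 + 95))) = 30292/47804 + ((0 - 16)*0)/((-34*(77 + 95))) = 30292*(1/47804) + (-16*0)/((-34*172)) = 7573/11951 + 0/(-5848) = 7573/11951 + 0*(-1/5848) = 7573/11951 + 0 = 7573/11951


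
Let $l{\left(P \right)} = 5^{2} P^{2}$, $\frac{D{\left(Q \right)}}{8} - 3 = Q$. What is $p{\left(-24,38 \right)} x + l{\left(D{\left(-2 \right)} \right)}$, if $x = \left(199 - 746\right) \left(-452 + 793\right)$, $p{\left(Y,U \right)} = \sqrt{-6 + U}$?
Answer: $1600 - 746108 \sqrt{2} \approx -1.0536 \cdot 10^{6}$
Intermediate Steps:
$D{\left(Q \right)} = 24 + 8 Q$
$l{\left(P \right)} = 25 P^{2}$
$x = -186527$ ($x = \left(-547\right) 341 = -186527$)
$p{\left(-24,38 \right)} x + l{\left(D{\left(-2 \right)} \right)} = \sqrt{-6 + 38} \left(-186527\right) + 25 \left(24 + 8 \left(-2\right)\right)^{2} = \sqrt{32} \left(-186527\right) + 25 \left(24 - 16\right)^{2} = 4 \sqrt{2} \left(-186527\right) + 25 \cdot 8^{2} = - 746108 \sqrt{2} + 25 \cdot 64 = - 746108 \sqrt{2} + 1600 = 1600 - 746108 \sqrt{2}$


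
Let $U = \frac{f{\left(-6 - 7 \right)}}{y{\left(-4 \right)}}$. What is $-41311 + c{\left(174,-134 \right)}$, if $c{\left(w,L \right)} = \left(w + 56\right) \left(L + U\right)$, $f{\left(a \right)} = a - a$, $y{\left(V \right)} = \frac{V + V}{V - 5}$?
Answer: $-72131$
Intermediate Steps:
$y{\left(V \right)} = \frac{2 V}{-5 + V}$
$f{\left(a \right)} = 0$
$U = 0$ ($U = \frac{0}{2 \left(-4\right) \frac{1}{-5 - 4}} = \frac{0}{2 \left(-4\right) \frac{1}{-9}} = \frac{0}{2 \left(-4\right) \left(- \frac{1}{9}\right)} = \frac{0}{\frac{8}{9}} = 0 \cdot \frac{9}{8} = 0$)
$c{\left(w,L \right)} = L \left(56 + w\right)$ ($c{\left(w,L \right)} = \left(w + 56\right) \left(L + 0\right) = \left(56 + w\right) L = L \left(56 + w\right)$)
$-41311 + c{\left(174,-134 \right)} = -41311 - 134 \left(56 + 174\right) = -41311 - 30820 = -72131$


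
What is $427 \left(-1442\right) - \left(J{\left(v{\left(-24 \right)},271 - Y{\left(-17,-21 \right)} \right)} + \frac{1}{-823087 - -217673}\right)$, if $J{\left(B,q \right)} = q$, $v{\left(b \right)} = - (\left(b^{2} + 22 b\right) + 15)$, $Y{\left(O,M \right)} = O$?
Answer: $- \frac{372948343107}{605414} \approx -6.1602 \cdot 10^{5}$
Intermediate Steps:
$v{\left(b \right)} = -15 - b^{2} - 22 b$ ($v{\left(b \right)} = - (15 + b^{2} + 22 b) = -15 - b^{2} - 22 b$)
$427 \left(-1442\right) - \left(J{\left(v{\left(-24 \right)},271 - Y{\left(-17,-21 \right)} \right)} + \frac{1}{-823087 - -217673}\right) = 427 \left(-1442\right) - \left(\left(271 - -17\right) + \frac{1}{-823087 - -217673}\right) = -615734 - \left(\left(271 + 17\right) + \frac{1}{-823087 + 217673}\right) = -615734 - \left(288 + \frac{1}{-605414}\right) = -615734 - \left(288 - \frac{1}{605414}\right) = -615734 - \frac{174359231}{605414} = - \frac{372948343107}{605414}$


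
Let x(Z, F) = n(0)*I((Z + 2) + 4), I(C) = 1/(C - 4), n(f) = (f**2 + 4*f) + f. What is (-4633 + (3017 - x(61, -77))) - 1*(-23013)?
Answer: 21397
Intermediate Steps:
n(f) = f**2 + 5*f
I(C) = 1/(-4 + C)
x(Z, F) = 0 (x(Z, F) = (0*(5 + 0))/(-4 + ((Z + 2) + 4)) = (0*5)/(-4 + ((2 + Z) + 4)) = 0/(-4 + (6 + Z)) = 0/(2 + Z) = 0)
(-4633 + (3017 - x(61, -77))) - 1*(-23013) = (-4633 + (3017 - 1*0)) - 1*(-23013) = (-4633 + (3017 + 0)) + 23013 = (-4633 + 3017) + 23013 = -1616 + 23013 = 21397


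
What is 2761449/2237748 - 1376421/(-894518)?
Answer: 925041529415/333617644244 ≈ 2.7728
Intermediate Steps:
2761449/2237748 - 1376421/(-894518) = 2761449*(1/2237748) - 1376421*(-1/894518) = 920483/745916 + 1376421/894518 = 925041529415/333617644244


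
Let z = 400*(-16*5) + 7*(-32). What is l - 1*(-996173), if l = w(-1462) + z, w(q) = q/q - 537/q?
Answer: 1409295437/1462 ≈ 9.6395e+5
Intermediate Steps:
w(q) = 1 - 537/q
z = -32224 (z = 400*(-80) - 224 = -32000 - 224 = -32224)
l = -47109489/1462 (l = (-537 - 1462)/(-1462) - 32224 = -1/1462*(-1999) - 32224 = 1999/1462 - 32224 = -47109489/1462 ≈ -32223.)
l - 1*(-996173) = -47109489/1462 - 1*(-996173) = -47109489/1462 + 996173 = 1409295437/1462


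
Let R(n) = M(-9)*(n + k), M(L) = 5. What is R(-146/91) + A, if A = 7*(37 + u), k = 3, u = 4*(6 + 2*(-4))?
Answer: 19108/91 ≈ 209.98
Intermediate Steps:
u = -8 (u = 4*(6 - 8) = 4*(-2) = -8)
R(n) = 15 + 5*n (R(n) = 5*(n + 3) = 5*(3 + n) = 15 + 5*n)
A = 203 (A = 7*(37 - 8) = 7*29 = 203)
R(-146/91) + A = (15 + 5*(-146/91)) + 203 = (15 - 730/91) + 203 = 635/91 + 203 = 19108/91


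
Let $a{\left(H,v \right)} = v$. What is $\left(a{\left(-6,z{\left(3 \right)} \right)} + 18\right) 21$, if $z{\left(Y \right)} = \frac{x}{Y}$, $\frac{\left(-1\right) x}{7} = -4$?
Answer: $574$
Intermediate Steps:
$x = 28$ ($x = \left(-7\right) \left(-4\right) = 28$)
$z{\left(Y \right)} = \frac{28}{Y}$
$\left(a{\left(-6,z{\left(3 \right)} \right)} + 18\right) 21 = \left(\frac{28}{3} + 18\right) 21 = \frac{82}{3} \cdot 21 = 574$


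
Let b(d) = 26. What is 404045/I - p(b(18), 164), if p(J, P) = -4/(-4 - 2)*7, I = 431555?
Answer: -965927/258933 ≈ -3.7304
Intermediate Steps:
p(J, P) = 14/3 (p(J, P) = -4/(-6)*7 = -4*(-⅙)*7 = (⅔)*7 = 14/3)
404045/I - p(b(18), 164) = 404045/431555 - 1*14/3 = 404045*(1/431555) - 14/3 = 80809/86311 - 14/3 = -965927/258933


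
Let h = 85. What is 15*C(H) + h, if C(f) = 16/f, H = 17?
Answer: 1685/17 ≈ 99.118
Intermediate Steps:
15*C(H) + h = 15*(16/17) + 85 = 240/17 + 85 = 1685/17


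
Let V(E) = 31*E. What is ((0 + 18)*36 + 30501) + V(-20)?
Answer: 30529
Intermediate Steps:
((0 + 18)*36 + 30501) + V(-20) = ((0 + 18)*36 + 30501) + 31*(-20) = (18*36 + 30501) - 620 = (648 + 30501) - 620 = 31149 - 620 = 30529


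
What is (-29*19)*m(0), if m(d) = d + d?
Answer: 0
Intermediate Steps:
m(d) = 2*d
(-29*19)*m(0) = (-29*19)*(2*0) = -551*0 = 0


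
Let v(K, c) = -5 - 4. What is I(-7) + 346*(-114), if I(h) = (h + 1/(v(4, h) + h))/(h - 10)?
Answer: -10728655/272 ≈ -39444.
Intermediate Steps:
v(K, c) = -9
I(h) = (h + 1/(-9 + h))/(-10 + h) (I(h) = (h + 1/(-9 + h))/(h - 10) = (h + 1/(-9 + h))/(-10 + h))
I(-7) + 346*(-114) = (1 + (-7)² - 9*(-7))/(90 + (-7)² - 19*(-7)) + 346*(-114) = (1 + 49 + 63)/(90 + 49 + 133) - 39444 = 113/272 - 39444 = -10728655/272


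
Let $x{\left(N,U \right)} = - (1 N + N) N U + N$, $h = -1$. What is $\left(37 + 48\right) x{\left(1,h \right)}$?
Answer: $255$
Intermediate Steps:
$x{\left(N,U \right)} = N - 2 U N^{2}$ ($x{\left(N,U \right)} = - (N + N) N U + N = - 2 N N U + N = - 2 N^{2} U + N = - 2 U N^{2} + N = N - 2 U N^{2}$)
$\left(37 + 48\right) x{\left(1,h \right)} = \left(37 + 48\right) 1 \left(1 - 2 \left(-1\right)\right) = 85 \cdot 1 \left(1 + 2\right) = 85 \cdot 1 \cdot 3 = 85 \cdot 3 = 255$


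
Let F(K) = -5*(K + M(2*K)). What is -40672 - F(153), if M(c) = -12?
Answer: -39967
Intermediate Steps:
F(K) = 60 - 5*K (F(K) = -5*(K - 12) = -5*(-12 + K) = 60 - 5*K)
-40672 - F(153) = -40672 - (60 - 5*153) = -40672 - (60 - 765) = -40672 - 1*(-705) = -40672 + 705 = -39967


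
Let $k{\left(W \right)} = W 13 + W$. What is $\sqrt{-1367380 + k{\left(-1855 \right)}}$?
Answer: $5 i \sqrt{55734} \approx 1180.4 i$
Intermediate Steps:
$k{\left(W \right)} = 14 W$ ($k{\left(W \right)} = 13 W + W = 14 W$)
$\sqrt{-1367380 + k{\left(-1855 \right)}} = \sqrt{-1367380 + 14 \left(-1855\right)} = \sqrt{-1367380 - 25970} = \sqrt{-1393350} = 5 i \sqrt{55734}$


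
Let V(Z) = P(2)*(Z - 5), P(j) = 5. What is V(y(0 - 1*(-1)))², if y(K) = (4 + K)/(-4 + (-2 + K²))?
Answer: 900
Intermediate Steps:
y(K) = (4 + K)/(-6 + K²)
V(Z) = -25 + 5*Z (V(Z) = 5*(Z - 5) = 5*(-5 + Z) = -25 + 5*Z)
V(y(0 - 1*(-1)))² = (-25 + 5*((4 + (0 - 1*(-1)))/(-6 + (0 - 1*(-1))²)))² = (-25 + 5*((4 + (0 + 1))/(-6 + (0 + 1)²)))² = (-25 + 5*((4 + 1)/(-6 + 1²)))² = (-25 + 5*(5/(-6 + 1)))² = (-25 + 5*(5/(-5)))² = (-25 + 5*(-⅕*5))² = (-25 + 5*(-1))² = (-25 - 5)² = (-30)² = 900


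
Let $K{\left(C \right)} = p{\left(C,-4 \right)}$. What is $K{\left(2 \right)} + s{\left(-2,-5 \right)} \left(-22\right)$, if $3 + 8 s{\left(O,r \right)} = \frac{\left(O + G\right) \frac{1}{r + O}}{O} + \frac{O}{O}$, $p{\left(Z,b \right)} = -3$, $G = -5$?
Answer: $\frac{31}{8} \approx 3.875$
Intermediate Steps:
$K{\left(C \right)} = -3$
$s{\left(O,r \right)} = - \frac{1}{4} + \frac{-5 + O}{8 O \left(O + r\right)}$ ($s{\left(O,r \right)} = - \frac{3}{8} + \frac{\frac{\left(O - 5\right) \frac{1}{r + O}}{O} + \frac{O}{O}}{8} = - \frac{3}{8} + \frac{\frac{\left(-5 + O\right) \frac{1}{O + r}}{O} + 1}{8} = - \frac{3}{8} + \frac{\frac{\frac{1}{O + r} \left(-5 + O\right)}{O} + 1}{8} = - \frac{3}{8} + \frac{\frac{-5 + O}{O \left(O + r\right)} + 1}{8} = - \frac{3}{8} + \frac{1 + \frac{-5 + O}{O \left(O + r\right)}}{8} = - \frac{3}{8} + \left(\frac{1}{8} + \frac{-5 + O}{8 O \left(O + r\right)}\right) = - \frac{1}{4} + \frac{-5 + O}{8 O \left(O + r\right)}$)
$K{\left(2 \right)} + s{\left(-2,-5 \right)} \left(-22\right) = -3 + \frac{-5 - 2 - 2 \left(-2\right)^{2} - \left(-4\right) \left(-5\right)}{8 \left(-2\right) \left(-2 - 5\right)} \left(-22\right) = -3 + \frac{1}{8} \left(- \frac{1}{2}\right) \frac{1}{-7} \left(-5 - 2 - 8 - 20\right) \left(-22\right) = -3 + \frac{1}{8} \left(- \frac{1}{2}\right) \left(- \frac{1}{7}\right) \left(-5 - 2 - 8 - 20\right) \left(-22\right) = -3 + \frac{1}{8} \left(- \frac{1}{2}\right) \left(- \frac{1}{7}\right) \left(-35\right) \left(-22\right) = -3 - - \frac{55}{8} = -3 + \frac{55}{8} = \frac{31}{8}$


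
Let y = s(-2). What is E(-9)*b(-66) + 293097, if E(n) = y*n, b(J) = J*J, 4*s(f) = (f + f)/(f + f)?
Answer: 283296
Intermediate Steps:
s(f) = ¼ (s(f) = ((f + f)/(f + f))/4 = ((2*f)/((2*f)))/4 = ((2*f)*(1/(2*f)))/4 = (¼)*1 = ¼)
y = ¼ ≈ 0.25000
b(J) = J²
E(n) = n/4
E(-9)*b(-66) + 293097 = ((¼)*(-9))*(-66)² + 293097 = -9/4*4356 + 293097 = -9801 + 293097 = 283296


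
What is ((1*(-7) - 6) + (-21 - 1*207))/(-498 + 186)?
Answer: 241/312 ≈ 0.77244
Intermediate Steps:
((1*(-7) - 6) + (-21 - 1*207))/(-498 + 186) = ((-7 - 6) + (-21 - 207))/(-312) = (-13 - 228)*(-1/312) = -241*(-1/312) = 241/312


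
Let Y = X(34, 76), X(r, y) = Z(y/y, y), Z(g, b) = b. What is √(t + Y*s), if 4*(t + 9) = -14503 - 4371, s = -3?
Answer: I*√19822/2 ≈ 70.395*I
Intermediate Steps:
X(r, y) = y
Y = 76
t = -9455/2 (t = -9 + (-14503 - 4371)/4 = -9 + (¼)*(-18874) = -9 - 9437/2 = -9455/2 ≈ -4727.5)
√(t + Y*s) = √(-9455/2 + 76*(-3)) = √(-9455/2 - 228) = √(-9911/2) = I*√19822/2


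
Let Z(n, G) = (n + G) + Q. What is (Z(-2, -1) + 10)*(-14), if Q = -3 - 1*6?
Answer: 28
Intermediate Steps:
Q = -9 (Q = -3 - 6 = -9)
Z(n, G) = -9 + G + n (Z(n, G) = (n + G) - 9 = (G + n) - 9 = -9 + G + n)
(Z(-2, -1) + 10)*(-14) = ((-9 - 1 - 2) + 10)*(-14) = (-12 + 10)*(-14) = -2*(-14) = 28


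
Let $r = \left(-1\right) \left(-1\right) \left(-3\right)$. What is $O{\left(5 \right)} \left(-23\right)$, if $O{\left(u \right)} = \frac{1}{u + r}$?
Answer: $- \frac{23}{2} \approx -11.5$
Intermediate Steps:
$r = -3$ ($r = 1 \left(-3\right) = -3$)
$O{\left(u \right)} = \frac{1}{-3 + u}$ ($O{\left(u \right)} = \frac{1}{u - 3} = \frac{1}{-3 + u}$)
$O{\left(5 \right)} \left(-23\right) = \frac{1}{-3 + 5} \left(-23\right) = \frac{1}{2} \left(-23\right) = - \frac{23}{2}$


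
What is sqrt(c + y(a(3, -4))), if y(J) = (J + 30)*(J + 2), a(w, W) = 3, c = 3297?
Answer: sqrt(3462) ≈ 58.839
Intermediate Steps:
y(J) = (2 + J)*(30 + J) (y(J) = (30 + J)*(2 + J) = (2 + J)*(30 + J))
sqrt(c + y(a(3, -4))) = sqrt(3297 + (60 + 3**2 + 32*3)) = sqrt(3297 + (60 + 9 + 96)) = sqrt(3297 + 165) = sqrt(3462)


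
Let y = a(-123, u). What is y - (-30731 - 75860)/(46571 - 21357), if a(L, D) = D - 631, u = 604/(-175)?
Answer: -56751669/90050 ≈ -630.22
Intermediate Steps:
u = -604/175 (u = 604*(-1/175) = -604/175 ≈ -3.4514)
a(L, D) = -631 + D
y = -111029/175 (y = -631 - 604/175 = -111029/175 ≈ -634.45)
y - (-30731 - 75860)/(46571 - 21357) = -111029/175 - (-30731 - 75860)/(46571 - 21357) = -111029/175 - (-106591)/25214 = -111029/175 - 1*(-106591/25214) = -111029/175 + 106591/25214 = -56751669/90050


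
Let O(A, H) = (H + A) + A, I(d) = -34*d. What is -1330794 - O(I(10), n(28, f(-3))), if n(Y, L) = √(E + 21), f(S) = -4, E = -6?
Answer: -1330114 - √15 ≈ -1.3301e+6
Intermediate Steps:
n(Y, L) = √15 (n(Y, L) = √(-6 + 21) = √15)
O(A, H) = H + 2*A (O(A, H) = (A + H) + A = H + 2*A)
-1330794 - O(I(10), n(28, f(-3))) = -1330794 - (√15 + 2*(-34*10)) = -1330794 - (√15 + 2*(-340)) = -1330794 - (√15 - 680) = -1330794 - (-680 + √15) = -1330794 + (680 - √15) = -1330114 - √15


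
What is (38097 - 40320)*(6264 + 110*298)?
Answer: -86794812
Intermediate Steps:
(38097 - 40320)*(6264 + 110*298) = -2223*(6264 + 32780) = -2223*39044 = -86794812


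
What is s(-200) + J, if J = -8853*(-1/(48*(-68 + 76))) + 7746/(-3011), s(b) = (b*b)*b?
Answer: -3083256106027/385408 ≈ -8.0000e+6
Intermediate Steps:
s(b) = b**3 (s(b) = b**2*b = b**3)
J = 7893973/385408 (J = -8853/(8*(-48)) + 7746*(-1/3011) = -8853/(-384) - 7746/3011 = -8853*(-1/384) - 7746/3011 = 2951/128 - 7746/3011 = 7893973/385408 ≈ 20.482)
s(-200) + J = (-200)**3 + 7893973/385408 = -8000000 + 7893973/385408 = -3083256106027/385408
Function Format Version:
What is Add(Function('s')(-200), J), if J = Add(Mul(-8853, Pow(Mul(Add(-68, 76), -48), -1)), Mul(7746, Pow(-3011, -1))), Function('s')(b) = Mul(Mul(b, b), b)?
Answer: Rational(-3083256106027, 385408) ≈ -8.0000e+6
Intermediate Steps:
Function('s')(b) = Pow(b, 3) (Function('s')(b) = Mul(Pow(b, 2), b) = Pow(b, 3))
J = Rational(7893973, 385408) (J = Add(Mul(-8853, Pow(Mul(8, -48), -1)), Mul(7746, Rational(-1, 3011))) = Add(Mul(-8853, Pow(-384, -1)), Rational(-7746, 3011)) = Add(Mul(-8853, Rational(-1, 384)), Rational(-7746, 3011)) = Add(Rational(2951, 128), Rational(-7746, 3011)) = Rational(7893973, 385408) ≈ 20.482)
Add(Function('s')(-200), J) = Add(Pow(-200, 3), Rational(7893973, 385408)) = Add(-8000000, Rational(7893973, 385408)) = Rational(-3083256106027, 385408)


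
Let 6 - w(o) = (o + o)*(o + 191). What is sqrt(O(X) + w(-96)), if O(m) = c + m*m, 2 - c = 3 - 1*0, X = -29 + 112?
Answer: sqrt(25134) ≈ 158.54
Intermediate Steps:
X = 83
c = -1 (c = 2 - (3 - 1*0) = 2 - (3 + 0) = 2 - 1*3 = 2 - 3 = -1)
O(m) = -1 + m**2 (O(m) = -1 + m*m = -1 + m**2)
w(o) = 6 - 2*o*(191 + o) (w(o) = 6 - (o + o)*(o + 191) = 6 - 2*o*(191 + o))
sqrt(O(X) + w(-96)) = sqrt((-1 + 83**2) + (6 - 382*(-96) - 2*(-96)**2)) = sqrt((-1 + 6889) + (6 + 36672 - 2*9216)) = sqrt(6888 + (6 + 36672 - 18432)) = sqrt(6888 + 18246) = sqrt(25134)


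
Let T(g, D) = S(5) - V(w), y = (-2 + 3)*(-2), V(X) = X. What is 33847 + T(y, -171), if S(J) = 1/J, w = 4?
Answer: 169216/5 ≈ 33843.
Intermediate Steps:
y = -2 (y = 1*(-2) = -2)
T(g, D) = -19/5 (T(g, D) = 1/5 - 1*4 = ⅕ - 4 = -19/5)
33847 + T(y, -171) = 33847 - 19/5 = 169216/5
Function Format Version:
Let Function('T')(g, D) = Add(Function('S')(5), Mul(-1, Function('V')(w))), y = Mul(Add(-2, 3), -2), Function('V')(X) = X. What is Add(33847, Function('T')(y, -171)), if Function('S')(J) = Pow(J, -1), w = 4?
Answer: Rational(169216, 5) ≈ 33843.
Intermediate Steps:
y = -2 (y = Mul(1, -2) = -2)
Function('T')(g, D) = Rational(-19, 5) (Function('T')(g, D) = Add(Pow(5, -1), Mul(-1, 4)) = Add(Rational(1, 5), -4) = Rational(-19, 5))
Add(33847, Function('T')(y, -171)) = Add(33847, Rational(-19, 5)) = Rational(169216, 5)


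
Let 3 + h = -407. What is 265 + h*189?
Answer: -77225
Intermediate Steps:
h = -410 (h = -3 - 407 = -410)
265 + h*189 = 265 - 410*189 = 265 - 77490 = -77225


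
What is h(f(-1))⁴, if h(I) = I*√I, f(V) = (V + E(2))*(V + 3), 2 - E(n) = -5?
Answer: 2985984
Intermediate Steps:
E(n) = 7 (E(n) = 2 - 1*(-5) = 2 + 5 = 7)
f(V) = (3 + V)*(7 + V) (f(V) = (V + 7)*(V + 3) = (7 + V)*(3 + V) = (3 + V)*(7 + V))
h(I) = I^(3/2)
h(f(-1))⁴ = ((21 + (-1)² + 10*(-1))^(3/2))⁴ = ((21 + 1 - 10)^(3/2))⁴ = (12^(3/2))⁴ = (24*√3)⁴ = 2985984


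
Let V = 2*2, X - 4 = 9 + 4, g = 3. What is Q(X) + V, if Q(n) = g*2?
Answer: 10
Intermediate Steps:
X = 17 (X = 4 + (9 + 4) = 4 + 13 = 17)
Q(n) = 6 (Q(n) = 3*2 = 6)
V = 4
Q(X) + V = 6 + 4 = 10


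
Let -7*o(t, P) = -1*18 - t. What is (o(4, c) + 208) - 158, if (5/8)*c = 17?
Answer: 372/7 ≈ 53.143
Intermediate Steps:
c = 136/5 (c = (8/5)*17 = 136/5 ≈ 27.200)
o(t, P) = 18/7 + t/7 (o(t, P) = -(-1*18 - t)/7 = -(-18 - t)/7 = 18/7 + t/7)
(o(4, c) + 208) - 158 = ((18/7 + (⅐)*4) + 208) - 158 = ((18/7 + 4/7) + 208) - 158 = (22/7 + 208) - 158 = 1478/7 - 158 = 372/7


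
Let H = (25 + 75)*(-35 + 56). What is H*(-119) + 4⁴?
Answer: -249644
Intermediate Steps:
H = 2100 (H = 100*21 = 2100)
H*(-119) + 4⁴ = 2100*(-119) + 4⁴ = -249900 + 256 = -249644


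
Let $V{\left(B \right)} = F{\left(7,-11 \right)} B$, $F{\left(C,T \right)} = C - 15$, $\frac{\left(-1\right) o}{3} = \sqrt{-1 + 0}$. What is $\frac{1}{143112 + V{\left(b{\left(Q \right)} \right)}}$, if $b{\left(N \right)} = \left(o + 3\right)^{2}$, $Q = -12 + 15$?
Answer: $\frac{5963}{853377720} - \frac{i}{142229620} \approx 6.9875 \cdot 10^{-6} - 7.0309 \cdot 10^{-9} i$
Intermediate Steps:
$o = - 3 i$ ($o = - 3 \sqrt{-1 + 0} = - 3 \sqrt{-1} = - 3 i \approx - 3.0 i$)
$Q = 3$
$b{\left(N \right)} = \left(3 - 3 i\right)^{2}$ ($b{\left(N \right)} = \left(- 3 i + 3\right)^{2} = \left(3 - 3 i\right)^{2}$)
$F{\left(C,T \right)} = -15 + C$ ($F{\left(C,T \right)} = C - 15 = -15 + C$)
$V{\left(B \right)} = - 8 B$ ($V{\left(B \right)} = \left(-15 + 7\right) B = - 8 B$)
$\frac{1}{143112 + V{\left(b{\left(Q \right)} \right)}} = \frac{1}{143112 - 8 \left(- 18 i\right)} = \frac{1}{143112 + 144 i} = \frac{143112 - 144 i}{20481065280}$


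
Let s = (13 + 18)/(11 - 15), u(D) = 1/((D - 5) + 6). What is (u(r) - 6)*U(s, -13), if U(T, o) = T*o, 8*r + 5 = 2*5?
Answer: -1085/2 ≈ -542.50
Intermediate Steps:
r = 5/8 (r = -5/8 + (2*5)/8 = -5/8 + (⅛)*10 = -5/8 + 5/4 = 5/8 ≈ 0.62500)
u(D) = 1/(1 + D) (u(D) = 1/((-5 + D) + 6) = 1/(1 + D))
s = -31/4 (s = 31/(-4) = 31*(-¼) = -31/4 ≈ -7.7500)
(u(r) - 6)*U(s, -13) = (1/(1 + 5/8) - 6)*(-31/4*(-13)) = (1/(13/8) - 6)*(403/4) = (8/13 - 6)*(403/4) = -70/13*403/4 = -1085/2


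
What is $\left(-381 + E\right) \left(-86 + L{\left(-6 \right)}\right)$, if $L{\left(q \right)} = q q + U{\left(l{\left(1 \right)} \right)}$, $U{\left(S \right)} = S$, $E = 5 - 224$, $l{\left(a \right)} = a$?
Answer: $29400$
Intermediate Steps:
$E = -219$ ($E = 5 - 224 = -219$)
$L{\left(q \right)} = 1 + q^{2}$ ($L{\left(q \right)} = q q + 1 = q^{2} + 1 = 1 + q^{2}$)
$\left(-381 + E\right) \left(-86 + L{\left(-6 \right)}\right) = \left(-381 - 219\right) \left(-86 + \left(1 + \left(-6\right)^{2}\right)\right) = - 600 \left(-86 + \left(1 + 36\right)\right) = - 600 \left(-86 + 37\right) = \left(-600\right) \left(-49\right) = 29400$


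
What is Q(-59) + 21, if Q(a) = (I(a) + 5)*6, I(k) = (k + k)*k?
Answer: 41823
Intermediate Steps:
I(k) = 2*k² (I(k) = (2*k)*k = 2*k²)
Q(a) = 30 + 12*a² (Q(a) = (2*a² + 5)*6 = (5 + 2*a²)*6 = 30 + 12*a²)
Q(-59) + 21 = (30 + 12*(-59)²) + 21 = (30 + 12*3481) + 21 = (30 + 41772) + 21 = 41802 + 21 = 41823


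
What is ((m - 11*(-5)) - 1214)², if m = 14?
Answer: 1311025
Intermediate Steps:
((m - 11*(-5)) - 1214)² = ((14 - 11*(-5)) - 1214)² = ((14 + 55) - 1214)² = (69 - 1214)² = (-1145)² = 1311025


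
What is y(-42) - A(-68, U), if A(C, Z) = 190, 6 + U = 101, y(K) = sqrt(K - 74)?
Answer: -190 + 2*I*sqrt(29) ≈ -190.0 + 10.77*I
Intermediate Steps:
y(K) = sqrt(-74 + K)
U = 95 (U = -6 + 101 = 95)
y(-42) - A(-68, U) = sqrt(-74 - 42) - 1*190 = sqrt(-116) - 190 = 2*I*sqrt(29) - 190 = -190 + 2*I*sqrt(29)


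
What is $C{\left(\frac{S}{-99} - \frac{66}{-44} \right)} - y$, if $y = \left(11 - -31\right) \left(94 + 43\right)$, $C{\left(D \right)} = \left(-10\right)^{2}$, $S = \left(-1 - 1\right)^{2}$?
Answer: $-5654$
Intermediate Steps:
$S = 4$ ($S = \left(-2\right)^{2} = 4$)
$C{\left(D \right)} = 100$
$y = 5754$ ($y = \left(11 + 31\right) 137 = 42 \cdot 137 = 5754$)
$C{\left(\frac{S}{-99} - \frac{66}{-44} \right)} - y = 100 - 5754 = -5654$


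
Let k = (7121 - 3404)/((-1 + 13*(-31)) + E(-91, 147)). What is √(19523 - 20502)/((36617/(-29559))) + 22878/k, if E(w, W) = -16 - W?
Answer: -205902/59 - 29559*I*√979/36617 ≈ -3489.9 - 25.258*I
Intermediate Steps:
k = -59/9 (k = (7121 - 3404)/((-1 + 13*(-31)) + (-16 - 1*147)) = 3717/((-1 - 403) + (-16 - 147)) = 3717/(-404 - 163) = 3717/(-567) = 3717*(-1/567) = -59/9 ≈ -6.5556)
√(19523 - 20502)/((36617/(-29559))) + 22878/k = √(19523 - 20502)/((36617/(-29559))) + 22878/(-59/9) = √(-979)/((36617*(-1/29559))) + 22878*(-9/59) = (I*√979)/(-36617/29559) - 205902/59 = (I*√979)*(-29559/36617) - 205902/59 = -29559*I*√979/36617 - 205902/59 = -205902/59 - 29559*I*√979/36617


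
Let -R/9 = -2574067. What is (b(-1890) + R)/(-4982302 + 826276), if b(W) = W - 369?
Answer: -551532/98953 ≈ -5.5737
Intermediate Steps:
R = 23166603 (R = -9*(-2574067) = 23166603)
b(W) = -369 + W
(b(-1890) + R)/(-4982302 + 826276) = ((-369 - 1890) + 23166603)/(-4982302 + 826276) = (-2259 + 23166603)/(-4156026) = 23164344*(-1/4156026) = -551532/98953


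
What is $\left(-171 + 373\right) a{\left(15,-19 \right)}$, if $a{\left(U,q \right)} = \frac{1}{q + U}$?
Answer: $- \frac{101}{2} \approx -50.5$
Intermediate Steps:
$a{\left(U,q \right)} = \frac{1}{U + q}$
$\left(-171 + 373\right) a{\left(15,-19 \right)} = \frac{-171 + 373}{15 - 19} = \frac{202}{-4} = 202 \left(- \frac{1}{4}\right) = - \frac{101}{2}$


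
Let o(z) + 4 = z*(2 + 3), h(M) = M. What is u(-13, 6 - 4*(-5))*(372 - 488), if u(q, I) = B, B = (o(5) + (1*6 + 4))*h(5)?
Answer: -17980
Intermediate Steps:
o(z) = -4 + 5*z (o(z) = -4 + z*(2 + 3) = -4 + z*5 = -4 + 5*z)
B = 155 (B = ((-4 + 5*5) + (1*6 + 4))*5 = ((-4 + 25) + (6 + 4))*5 = (21 + 10)*5 = 31*5 = 155)
u(q, I) = 155
u(-13, 6 - 4*(-5))*(372 - 488) = 155*(372 - 488) = 155*(-116) = -17980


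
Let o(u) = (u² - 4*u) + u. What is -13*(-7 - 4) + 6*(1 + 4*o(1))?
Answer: 101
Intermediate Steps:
o(u) = u² - 3*u
-13*(-7 - 4) + 6*(1 + 4*o(1)) = -13*(-7 - 4) + 6*(1 + 4*(1*(-3 + 1))) = -13*(-11) + 6*(1 + 4*(1*(-2))) = 143 + 6*(1 + 4*(-2)) = 143 + 6*(1 - 8) = 143 + 6*(-7) = 143 - 42 = 101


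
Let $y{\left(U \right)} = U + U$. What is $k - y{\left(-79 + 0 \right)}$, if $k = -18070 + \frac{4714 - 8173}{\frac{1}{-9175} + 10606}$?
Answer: $- \frac{581016444671}{32436683} \approx -17912.0$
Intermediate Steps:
$k = - \frac{586141440585}{32436683}$ ($k = -18070 - \frac{3459}{- \frac{1}{9175} + 10606} = -18070 - \frac{3459}{\frac{97310049}{9175}} = -18070 - \frac{10578775}{32436683} = - \frac{586141440585}{32436683} \approx -18070.0$)
$y{\left(U \right)} = 2 U$
$k - y{\left(-79 + 0 \right)} = - \frac{586141440585}{32436683} - 2 \left(-79 + 0\right) = - \frac{586141440585}{32436683} - 2 \left(-79\right) = - \frac{586141440585}{32436683} - -158 = - \frac{586141440585}{32436683} + 158 = - \frac{581016444671}{32436683}$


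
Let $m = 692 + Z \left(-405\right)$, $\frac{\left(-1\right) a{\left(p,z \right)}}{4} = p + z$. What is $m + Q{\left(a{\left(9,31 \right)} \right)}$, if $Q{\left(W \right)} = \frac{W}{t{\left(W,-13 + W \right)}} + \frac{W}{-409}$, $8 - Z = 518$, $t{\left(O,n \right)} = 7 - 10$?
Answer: $\frac{254351854}{1227} \approx 2.073 \cdot 10^{5}$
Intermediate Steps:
$t{\left(O,n \right)} = -3$ ($t{\left(O,n \right)} = 7 - 10 = -3$)
$Z = -510$ ($Z = 8 - 518 = -510$)
$a{\left(p,z \right)} = - 4 p - 4 z$ ($a{\left(p,z \right)} = - 4 \left(p + z\right) = - 4 p - 4 z$)
$Q{\left(W \right)} = - \frac{412 W}{1227}$ ($Q{\left(W \right)} = \frac{W}{-3} + \frac{W}{-409} = W \left(- \frac{1}{3}\right) + W \left(- \frac{1}{409}\right) = - \frac{W}{3} - \frac{W}{409} = - \frac{412 W}{1227}$)
$m = 207242$ ($m = 692 - -206550 = 692 + 206550 = 207242$)
$m + Q{\left(a{\left(9,31 \right)} \right)} = 207242 - \frac{412 \left(\left(-4\right) 9 - 124\right)}{1227} = 207242 - \frac{412 \left(-36 - 124\right)}{1227} = 207242 - - \frac{65920}{1227} = 207242 + \frac{65920}{1227} = \frac{254351854}{1227}$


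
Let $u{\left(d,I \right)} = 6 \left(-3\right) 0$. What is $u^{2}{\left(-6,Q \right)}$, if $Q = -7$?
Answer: $0$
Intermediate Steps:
$u{\left(d,I \right)} = 0$ ($u{\left(d,I \right)} = \left(-18\right) 0 = 0$)
$u^{2}{\left(-6,Q \right)} = 0^{2} = 0$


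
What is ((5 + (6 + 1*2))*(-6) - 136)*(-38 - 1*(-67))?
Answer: -6206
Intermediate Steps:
((5 + (6 + 1*2))*(-6) - 136)*(-38 - 1*(-67)) = ((5 + (6 + 2))*(-6) - 136)*(-38 + 67) = ((5 + 8)*(-6) - 136)*29 = (13*(-6) - 136)*29 = (-78 - 136)*29 = -214*29 = -6206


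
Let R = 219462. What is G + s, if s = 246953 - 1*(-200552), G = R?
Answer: 666967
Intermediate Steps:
G = 219462
s = 447505 (s = 246953 + 200552 = 447505)
G + s = 219462 + 447505 = 666967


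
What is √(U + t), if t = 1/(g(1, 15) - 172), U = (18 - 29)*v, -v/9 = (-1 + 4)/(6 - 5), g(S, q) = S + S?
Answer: √8583130/170 ≈ 17.234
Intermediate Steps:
g(S, q) = 2*S
v = -27 (v = -9*(-1 + 4)/(6 - 5) = -27/1 = -27 ≈ -27.000)
U = 297 (U = (18 - 29)*(-27) = -11*(-27) = 297)
t = -1/170 (t = 1/(2*1 - 172) = 1/(2 - 172) = 1/(-170) = -1/170 ≈ -0.0058824)
√(U + t) = √(297 - 1/170) = √(50489/170) = √8583130/170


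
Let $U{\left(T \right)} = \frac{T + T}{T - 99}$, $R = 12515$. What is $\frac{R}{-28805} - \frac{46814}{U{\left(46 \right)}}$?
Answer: $\frac{7146814393}{265006} \approx 26969.0$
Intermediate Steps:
$U{\left(T \right)} = \frac{2 T}{-99 + T}$
$\frac{R}{-28805} - \frac{46814}{U{\left(46 \right)}} = \frac{12515}{-28805} - \frac{46814}{2 \cdot 46 \frac{1}{-99 + 46}} = 12515 \left(- \frac{1}{28805}\right) - \frac{46814}{2 \cdot 46 \frac{1}{-53}} = - \frac{2503}{5761} - \frac{46814}{2 \cdot 46 \left(- \frac{1}{53}\right)} = - \frac{2503}{5761} - \frac{46814}{- \frac{92}{53}} = - \frac{2503}{5761} - - \frac{1240571}{46} = - \frac{2503}{5761} + \frac{1240571}{46} = \frac{7146814393}{265006}$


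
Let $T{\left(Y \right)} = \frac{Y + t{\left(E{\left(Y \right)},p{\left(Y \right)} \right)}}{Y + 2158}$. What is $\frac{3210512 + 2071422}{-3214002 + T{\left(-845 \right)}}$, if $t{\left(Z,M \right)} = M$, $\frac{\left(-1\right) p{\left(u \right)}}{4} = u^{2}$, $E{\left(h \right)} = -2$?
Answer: $- \frac{533475334}{324833967} \approx -1.6423$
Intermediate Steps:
$p{\left(u \right)} = - 4 u^{2}$
$T{\left(Y \right)} = \frac{Y - 4 Y^{2}}{2158 + Y}$ ($T{\left(Y \right)} = \frac{Y - 4 Y^{2}}{Y + 2158} = \frac{Y - 4 Y^{2}}{2158 + Y}$)
$\frac{3210512 + 2071422}{-3214002 + T{\left(-845 \right)}} = \frac{3210512 + 2071422}{-3214002 - \frac{845 \left(1 - -3380\right)}{2158 - 845}} = \frac{5281934}{-3214002 - \frac{845 \left(1 + 3380\right)}{1313}} = \frac{5281934}{-3214002 - \frac{65}{101} \cdot 3381} = \frac{5281934}{-3214002 - \frac{219765}{101}} = \frac{5281934}{- \frac{324833967}{101}} = 5281934 \left(- \frac{101}{324833967}\right) = - \frac{533475334}{324833967}$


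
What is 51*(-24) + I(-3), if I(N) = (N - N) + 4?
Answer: -1220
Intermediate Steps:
I(N) = 4 (I(N) = 0 + 4 = 4)
51*(-24) + I(-3) = 51*(-24) + 4 = -1224 + 4 = -1220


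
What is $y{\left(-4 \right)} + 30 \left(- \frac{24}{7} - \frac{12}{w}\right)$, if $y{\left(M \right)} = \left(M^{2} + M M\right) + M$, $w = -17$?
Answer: $- \frac{6388}{119} \approx -53.681$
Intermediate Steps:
$y{\left(M \right)} = M + 2 M^{2}$ ($y{\left(M \right)} = \left(M^{2} + M^{2}\right) + M = 2 M^{2} + M = M + 2 M^{2}$)
$y{\left(-4 \right)} + 30 \left(- \frac{24}{7} - \frac{12}{w}\right) = - 4 \left(1 + 2 \left(-4\right)\right) + 30 \left(- \frac{24}{7} - \frac{12}{-17}\right) = - 4 \left(1 - 8\right) + 30 \left(\left(-24\right) \frac{1}{7} - - \frac{12}{17}\right) = \left(-4\right) \left(-7\right) + 30 \left(- \frac{24}{7} + \frac{12}{17}\right) = 28 + 30 \left(- \frac{324}{119}\right) = 28 - \frac{9720}{119} = - \frac{6388}{119}$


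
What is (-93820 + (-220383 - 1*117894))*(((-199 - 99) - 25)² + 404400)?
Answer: -219820274713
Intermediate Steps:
(-93820 + (-220383 - 1*117894))*(((-199 - 99) - 25)² + 404400) = (-93820 + (-220383 - 117894))*((-298 - 25)² + 404400) = (-93820 - 338277)*((-323)² + 404400) = -432097*(104329 + 404400) = -432097*508729 = -219820274713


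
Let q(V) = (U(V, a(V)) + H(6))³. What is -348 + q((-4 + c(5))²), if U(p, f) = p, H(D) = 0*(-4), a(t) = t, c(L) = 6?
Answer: -284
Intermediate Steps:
H(D) = 0
q(V) = V³ (q(V) = (V + 0)³ = V³)
-348 + q((-4 + c(5))²) = -348 + ((-4 + 6)²)³ = -348 + (2²)³ = -348 + 4³ = -348 + 64 = -284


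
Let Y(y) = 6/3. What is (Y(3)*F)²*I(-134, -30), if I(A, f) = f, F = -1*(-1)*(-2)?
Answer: -480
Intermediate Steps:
Y(y) = 2 (Y(y) = 6*(⅓) = 2)
F = -2 (F = 1*(-2) = -2)
(Y(3)*F)²*I(-134, -30) = (2*(-2))²*(-30) = (-4)²*(-30) = 16*(-30) = -480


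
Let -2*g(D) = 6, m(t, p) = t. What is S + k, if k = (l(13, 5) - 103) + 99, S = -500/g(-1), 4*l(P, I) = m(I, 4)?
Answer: 1967/12 ≈ 163.92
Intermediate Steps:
g(D) = -3 (g(D) = -1/2*6 = -3)
l(P, I) = I/4
S = 500/3 (S = -500/(-3) = -500*(-1/3) = 500/3 ≈ 166.67)
k = -11/4 (k = ((1/4)*5 - 103) + 99 = (5/4 - 103) + 99 = -407/4 + 99 = -11/4 ≈ -2.7500)
S + k = 500/3 - 11/4 = 1967/12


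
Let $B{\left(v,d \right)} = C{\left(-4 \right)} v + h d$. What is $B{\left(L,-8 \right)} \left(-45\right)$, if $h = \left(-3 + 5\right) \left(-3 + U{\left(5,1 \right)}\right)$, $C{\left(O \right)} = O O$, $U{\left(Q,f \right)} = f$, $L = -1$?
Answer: $-720$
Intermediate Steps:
$C{\left(O \right)} = O^{2}$
$h = -4$ ($h = \left(-3 + 5\right) \left(-3 + 1\right) = 2 \left(-2\right) = -4$)
$B{\left(v,d \right)} = - 4 d + 16 v$ ($B{\left(v,d \right)} = \left(-4\right)^{2} v - 4 d = 16 v - 4 d = - 4 d + 16 v$)
$B{\left(L,-8 \right)} \left(-45\right) = \left(\left(-4\right) \left(-8\right) + 16 \left(-1\right)\right) \left(-45\right) = \left(32 - 16\right) \left(-45\right) = 16 \left(-45\right) = -720$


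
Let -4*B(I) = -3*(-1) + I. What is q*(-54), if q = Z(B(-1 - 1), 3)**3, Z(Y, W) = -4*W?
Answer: 93312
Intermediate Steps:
B(I) = -3/4 - I/4 (B(I) = -(-3*(-1) + I)/4 = -(3 + I)/4 = -3/4 - I/4)
q = -1728 (q = (-4*3)**3 = (-12)**3 = -1728)
q*(-54) = -1728*(-54) = 93312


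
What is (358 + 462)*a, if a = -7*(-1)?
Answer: 5740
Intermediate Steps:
a = 7
(358 + 462)*a = (358 + 462)*7 = 820*7 = 5740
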